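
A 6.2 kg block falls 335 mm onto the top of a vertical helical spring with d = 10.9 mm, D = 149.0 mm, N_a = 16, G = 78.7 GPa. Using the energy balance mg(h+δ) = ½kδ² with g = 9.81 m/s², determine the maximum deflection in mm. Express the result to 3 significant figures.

k = Gd⁴/(8D³N_a) = (78.7×10³)(10.9⁴)/(8·149.0³·16) = 2.6237 N/mm
W = mg = 6.2 × 9.81 = 60.822 N
½kδ² − Wδ − Wh = 0 → δ = (W + √(W² + 2kWh))/k
δ = (60.822 + √(3699.3 + 106917))/2.6237 = (60.822 + 332.59)/2.6237 = 149.95 mm

150 mm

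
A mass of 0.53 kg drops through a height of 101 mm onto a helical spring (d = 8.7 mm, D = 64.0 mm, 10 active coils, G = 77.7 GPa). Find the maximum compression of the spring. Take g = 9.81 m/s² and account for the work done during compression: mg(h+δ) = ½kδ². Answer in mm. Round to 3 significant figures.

k = Gd⁴/(8D³N_a) = (77.7×10³)(8.7⁴)/(8·64.0³·10) = 21.226 N/mm
W = mg = 0.53 × 9.81 = 5.1993 N
½kδ² − Wδ − Wh = 0 → δ = (W + √(W² + 2kWh))/k
δ = (5.1993 + √(27.033 + 22292.8))/21.226 = (5.1993 + 149.4)/21.226 = 7.2834 mm

7.28 mm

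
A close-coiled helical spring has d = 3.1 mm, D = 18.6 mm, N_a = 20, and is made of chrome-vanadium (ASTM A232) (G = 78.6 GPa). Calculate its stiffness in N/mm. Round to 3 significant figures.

7.05 N/mm

k = Gd⁴/(8D³N_a) = (78.6×10³ × 3.1⁴) / (8 × 18.6³ × 20)
  = 7.25888e+06 / 1.02958e+06 = 7.0503 N/mm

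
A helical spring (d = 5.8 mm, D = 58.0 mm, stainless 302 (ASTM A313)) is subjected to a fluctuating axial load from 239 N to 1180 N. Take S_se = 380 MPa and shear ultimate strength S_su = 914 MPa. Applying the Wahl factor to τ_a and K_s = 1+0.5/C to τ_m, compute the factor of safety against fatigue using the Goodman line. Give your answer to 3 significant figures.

0.592

C = D/d = 58.0/5.8 = 10.0000; K_W = (4C−1)/(4C−4)+0.615/C = 1.1448; K_s = 1+0.5/C = 1.0500
F_a = (F_max−F_min)/2 = 470.5 N; F_m = (F_max+F_min)/2 = 709.5 N
τ_a = K_W·8F_aD/(πd³) = 1.1448 × 356.16 = 407.74 MPa
τ_m = K_s·8F_mD/(πd³) = 1.0500 × 537.08 = 563.93 MPa
Goodman: 1/n_f = τ_a/S_se + τ_m/S_su = 407.74/380 + 563.93/914 = 1.07301 + 0.61699 = 1.69
n_f = 1/1.69 = 0.5917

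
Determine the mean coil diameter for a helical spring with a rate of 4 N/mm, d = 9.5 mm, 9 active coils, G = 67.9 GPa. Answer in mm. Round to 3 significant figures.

124 mm

D = (Gd⁴/(8N_a·k))^(1/3) = (67.9×10³·9.5⁴/(8·9·4))^(1/3)
  = (1.92031e+06)^(1/3) = 124.2960 mm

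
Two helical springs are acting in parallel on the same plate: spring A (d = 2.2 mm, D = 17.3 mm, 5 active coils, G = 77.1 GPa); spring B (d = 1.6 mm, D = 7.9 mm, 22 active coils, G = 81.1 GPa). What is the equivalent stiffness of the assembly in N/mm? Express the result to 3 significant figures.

14.8 N/mm

k_A = Gd⁴/(8D³N_a) = (77.1×10³)(2.2⁴)/(8·17.3³·5) = 8.7206 N/mm
k_B = Gd⁴/(8D³N_a) = (81.1×10³)(1.6⁴)/(8·7.9³·22) = 6.125 N/mm
Parallel: k_eq = 8.7206 + 6.125 = 14.846 N/mm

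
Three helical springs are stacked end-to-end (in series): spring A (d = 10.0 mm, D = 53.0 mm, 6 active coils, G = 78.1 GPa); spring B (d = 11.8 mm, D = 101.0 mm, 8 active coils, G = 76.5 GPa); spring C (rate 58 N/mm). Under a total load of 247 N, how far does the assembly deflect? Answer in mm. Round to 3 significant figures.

17.5 mm

k_A = Gd⁴/(8D³N_a) = (78.1×10³)(10.0⁴)/(8·53.0³·6) = 109.29 N/mm
k_B = Gd⁴/(8D³N_a) = (76.5×10³)(11.8⁴)/(8·101.0³·8) = 22.493 N/mm
Series: 1/k_eq = 1/109.29 + 1/22.493 + 1/58 = 0.07085; k_eq = 14.114 N/mm
δ = F/k_eq = 247/14.114 = 17.5 mm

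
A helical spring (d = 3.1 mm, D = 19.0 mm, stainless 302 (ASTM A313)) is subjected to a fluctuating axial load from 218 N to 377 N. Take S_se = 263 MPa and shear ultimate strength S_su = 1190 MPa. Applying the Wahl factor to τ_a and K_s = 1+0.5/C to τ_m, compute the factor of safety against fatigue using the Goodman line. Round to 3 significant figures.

0.951

C = D/d = 19.0/3.1 = 6.1290; K_W = (4C−1)/(4C−4)+0.615/C = 1.2466; K_s = 1+0.5/C = 1.0816
F_a = (F_max−F_min)/2 = 79.5 N; F_m = (F_max+F_min)/2 = 297.5 N
τ_a = K_W·8F_aD/(πd³) = 1.2466 × 129.11 = 160.95 MPa
τ_m = K_s·8F_mD/(πd³) = 1.0816 × 483.17 = 522.58 MPa
Goodman: 1/n_f = τ_a/S_se + τ_m/S_su = 160.95/263 + 522.58/1190 = 0.61198 + 0.43914 = 1.0511
n_f = 1/1.0511 = 0.9514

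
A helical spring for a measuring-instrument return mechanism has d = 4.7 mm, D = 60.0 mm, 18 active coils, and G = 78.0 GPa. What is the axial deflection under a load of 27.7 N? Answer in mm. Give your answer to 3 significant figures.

k = Gd⁴/(8D³N_a) = (78.0×10³)(4.7⁴)/(8·60.0³·18) = 1.2237 N/mm
δ = F/k = 27.7 / 1.2237 = 22.637 mm

22.6 mm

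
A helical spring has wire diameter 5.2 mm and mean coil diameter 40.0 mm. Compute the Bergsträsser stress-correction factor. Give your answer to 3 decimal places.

C = D/d = 40.0/5.2 = 7.6923
K_B = (4C+2)/(4C−3) = 32.769/27.769 = 1.1801

1.180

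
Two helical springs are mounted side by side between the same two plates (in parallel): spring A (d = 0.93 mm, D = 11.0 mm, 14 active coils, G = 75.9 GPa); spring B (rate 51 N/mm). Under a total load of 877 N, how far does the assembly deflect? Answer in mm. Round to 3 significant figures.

k_A = Gd⁴/(8D³N_a) = (75.9×10³)(0.93⁴)/(8·11.0³·14) = 0.38087 N/mm
Parallel: k_eq = 0.38087 + 51 = 51.381 N/mm
δ = F/k_eq = 877/51.381 = 17.069 mm

17.1 mm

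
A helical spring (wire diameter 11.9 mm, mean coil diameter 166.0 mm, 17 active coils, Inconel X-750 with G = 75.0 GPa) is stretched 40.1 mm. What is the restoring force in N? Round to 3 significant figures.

k = Gd⁴/(8D³N_a) = (75.0×10³)(11.9⁴)/(8·166.0³·17) = 2.4176 N/mm
F = k·δ = 2.4176 × 40.1 = 96.946 N

96.9 N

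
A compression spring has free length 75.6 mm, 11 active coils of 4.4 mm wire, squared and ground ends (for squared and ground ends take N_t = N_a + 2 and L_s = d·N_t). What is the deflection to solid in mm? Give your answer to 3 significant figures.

N_t = 13; L_s = 4.4·13 = 57.2 mm
δ_solid = L₀ − L_s = 75.6 − 57.2 = 18.4 mm

18.4 mm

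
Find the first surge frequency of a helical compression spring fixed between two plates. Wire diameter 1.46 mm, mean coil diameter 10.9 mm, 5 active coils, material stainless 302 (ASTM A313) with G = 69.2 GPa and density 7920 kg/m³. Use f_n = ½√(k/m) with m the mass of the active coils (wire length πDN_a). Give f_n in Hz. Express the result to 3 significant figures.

k = Gd⁴/(8D³N_a) = (69.2×10³)(1.46⁴)/(8·10.9³·5) = 6.0699 N/mm = 6069.9 N/m
Wire length L = πDN_a = π·10.9·5 = 171.22 mm
m = ρ·(πd²/4)·L = 7920 × 1.6742×10⁻⁶ m² × 0.17122 m = 0.0022702 kg
f_n = ½√(k/m) = 0.5·√(6069.9/0.0022702) = 0.5·√(2.6737e+06) = 817.57 Hz

818 Hz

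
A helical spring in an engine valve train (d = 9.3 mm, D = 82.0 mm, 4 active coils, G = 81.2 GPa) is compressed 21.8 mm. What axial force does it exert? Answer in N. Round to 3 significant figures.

k = Gd⁴/(8D³N_a) = (81.2×10³)(9.3⁴)/(8·82.0³·4) = 34.427 N/mm
F = k·δ = 34.427 × 21.8 = 750.5 N

751 N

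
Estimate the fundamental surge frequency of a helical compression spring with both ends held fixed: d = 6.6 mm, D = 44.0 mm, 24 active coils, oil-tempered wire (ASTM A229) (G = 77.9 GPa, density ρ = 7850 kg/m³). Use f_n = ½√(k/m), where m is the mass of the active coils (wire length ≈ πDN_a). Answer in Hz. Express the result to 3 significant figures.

50.4 Hz

k = Gd⁴/(8D³N_a) = (77.9×10³)(6.6⁴)/(8·44.0³·24) = 9.0376 N/mm = 9037.6 N/m
Wire length L = πDN_a = π·44.0·24 = 3317.5 mm
m = ρ·(πd²/4)·L = 7850 × 34.212×10⁻⁶ m² × 3.3175 m = 0.89097 kg
f_n = ½√(k/m) = 0.5·√(9037.6/0.89097) = 0.5·√(10144) = 50.358 Hz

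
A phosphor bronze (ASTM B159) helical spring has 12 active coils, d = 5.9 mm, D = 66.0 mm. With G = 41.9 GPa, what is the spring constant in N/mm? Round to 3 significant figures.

1.84 N/mm

k = Gd⁴/(8D³N_a) = (41.9×10³ × 5.9⁴) / (8 × 66.0³ × 12)
  = 5.07717e+07 / 2.75996e+07 = 1.8396 N/mm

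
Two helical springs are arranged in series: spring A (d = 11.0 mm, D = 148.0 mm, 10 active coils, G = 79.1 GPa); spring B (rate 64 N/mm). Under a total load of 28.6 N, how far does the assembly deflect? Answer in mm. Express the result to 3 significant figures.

k_A = Gd⁴/(8D³N_a) = (79.1×10³)(11.0⁴)/(8·148.0³·10) = 4.4655 N/mm
Series: 1/k_eq = 1/4.4655 + 1/64 = 0.23956; k_eq = 4.1743 N/mm
δ = F/k_eq = 28.6/4.1743 = 6.8515 mm

6.85 mm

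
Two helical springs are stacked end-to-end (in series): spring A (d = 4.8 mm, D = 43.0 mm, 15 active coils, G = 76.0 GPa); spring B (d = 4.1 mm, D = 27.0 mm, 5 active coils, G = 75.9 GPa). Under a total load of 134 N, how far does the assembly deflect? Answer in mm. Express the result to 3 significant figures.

36.6 mm

k_A = Gd⁴/(8D³N_a) = (76.0×10³)(4.8⁴)/(8·43.0³·15) = 4.2286 N/mm
k_B = Gd⁴/(8D³N_a) = (75.9×10³)(4.1⁴)/(8·27.0³·5) = 27.241 N/mm
Series: 1/k_eq = 1/4.2286 + 1/27.241 = 0.2732; k_eq = 3.6604 N/mm
δ = F/k_eq = 134/3.6604 = 36.608 mm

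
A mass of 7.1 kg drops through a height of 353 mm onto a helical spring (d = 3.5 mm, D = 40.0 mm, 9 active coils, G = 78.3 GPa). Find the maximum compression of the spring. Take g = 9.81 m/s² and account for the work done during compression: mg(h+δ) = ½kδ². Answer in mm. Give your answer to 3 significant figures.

169 mm

k = Gd⁴/(8D³N_a) = (78.3×10³)(3.5⁴)/(8·40.0³·9) = 2.5499 N/mm
W = mg = 7.1 × 9.81 = 69.651 N
½kδ² − Wδ − Wh = 0 → δ = (W + √(W² + 2kWh))/k
δ = (69.651 + √(4851.3 + 125387))/2.5499 = (69.651 + 360.89)/2.5499 = 168.85 mm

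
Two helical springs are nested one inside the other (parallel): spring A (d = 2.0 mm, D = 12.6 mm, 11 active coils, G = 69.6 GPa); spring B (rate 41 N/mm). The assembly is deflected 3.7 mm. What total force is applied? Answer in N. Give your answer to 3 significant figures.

k_A = Gd⁴/(8D³N_a) = (69.6×10³)(2.0⁴)/(8·12.6³·11) = 6.3261 N/mm
Parallel: k_eq = 6.3261 + 41 = 47.326 N/mm
F = k_eq·δ = 47.326·3.7 = 175.11 N

175 N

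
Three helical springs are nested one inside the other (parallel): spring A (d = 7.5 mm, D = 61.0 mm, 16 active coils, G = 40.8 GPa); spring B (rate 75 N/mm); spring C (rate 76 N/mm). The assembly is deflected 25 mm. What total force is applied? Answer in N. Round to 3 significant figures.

k_A = Gd⁴/(8D³N_a) = (40.8×10³)(7.5⁴)/(8·61.0³·16) = 4.4433 N/mm
Parallel: k_eq = 4.4433 + 75 + 76 = 155.44 N/mm
F = k_eq·δ = 155.44·25 = 3886.1 N

3890 N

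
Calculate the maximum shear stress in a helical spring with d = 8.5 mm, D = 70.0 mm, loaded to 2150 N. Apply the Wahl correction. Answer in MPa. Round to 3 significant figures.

735 MPa

Spring index C = D/d = 70.0/8.5 = 8.2353
K_W = (4C−1)/(4C−4) + 0.615/C = 31.941/28.941 + 0.0747 = 1.1783
τ₀ = 8FD/(πd³) = 8·2150·70.0/(π·8.5³) = 1.204e+06/1929.3 = 624.05 MPa
τ_max = K·τ₀ = 1.1783 × 624.05 = 735.34 MPa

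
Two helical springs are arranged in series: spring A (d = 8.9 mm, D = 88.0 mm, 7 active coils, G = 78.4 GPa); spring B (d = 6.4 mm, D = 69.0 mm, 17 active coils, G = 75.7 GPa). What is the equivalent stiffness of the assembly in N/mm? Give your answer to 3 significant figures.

2.33 N/mm

k_A = Gd⁴/(8D³N_a) = (78.4×10³)(8.9⁴)/(8·88.0³·7) = 12.89 N/mm
k_B = Gd⁴/(8D³N_a) = (75.7×10³)(6.4⁴)/(8·69.0³·17) = 2.8427 N/mm
Series: 1/k_eq = 1/12.89 + 1/2.8427 = 0.42936; k_eq = 2.329 N/mm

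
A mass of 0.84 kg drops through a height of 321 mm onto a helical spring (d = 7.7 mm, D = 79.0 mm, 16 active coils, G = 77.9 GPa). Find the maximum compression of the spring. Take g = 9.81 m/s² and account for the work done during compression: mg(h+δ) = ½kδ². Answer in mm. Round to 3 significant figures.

36.9 mm

k = Gd⁴/(8D³N_a) = (77.9×10³)(7.7⁴)/(8·79.0³·16) = 4.3392 N/mm
W = mg = 0.84 × 9.81 = 8.2404 N
½kδ² − Wδ − Wh = 0 → δ = (W + √(W² + 2kWh))/k
δ = (8.2404 + √(67.904 + 22955.8))/4.3392 = (8.2404 + 151.74)/4.3392 = 36.868 mm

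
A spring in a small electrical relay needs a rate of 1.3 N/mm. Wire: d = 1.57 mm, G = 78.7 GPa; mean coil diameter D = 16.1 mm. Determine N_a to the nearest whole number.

11

N_a = Gd⁴/(8D³k) = (78.7×10³ × 1.57⁴)/(8 × 16.1³ × 1.3)
    = 478160 / 43402.1 = 11.02 → 11 coils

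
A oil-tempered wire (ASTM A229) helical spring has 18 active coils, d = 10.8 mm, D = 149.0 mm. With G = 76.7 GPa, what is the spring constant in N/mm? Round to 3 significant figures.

k = Gd⁴/(8D³N_a) = (76.7×10³ × 10.8⁴) / (8 × 149.0³ × 18)
  = 1.0435e+09 / 4.76345e+08 = 2.1906 N/mm

2.19 N/mm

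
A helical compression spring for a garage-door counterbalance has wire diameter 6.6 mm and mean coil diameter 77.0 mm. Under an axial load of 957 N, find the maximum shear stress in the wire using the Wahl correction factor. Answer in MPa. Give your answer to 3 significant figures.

733 MPa

Spring index C = D/d = 77.0/6.6 = 11.6667
K_W = (4C−1)/(4C−4) + 0.615/C = 45.667/42.667 + 0.0527 = 1.1230
τ₀ = 8FD/(πd³) = 8·957·77.0/(π·6.6³) = 589512/903.2 = 652.7 MPa
τ_max = K·τ₀ = 1.1230 × 652.7 = 733 MPa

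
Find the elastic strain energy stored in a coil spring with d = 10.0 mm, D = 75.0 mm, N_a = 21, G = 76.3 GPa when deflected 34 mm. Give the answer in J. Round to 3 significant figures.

6.22 J

k = Gd⁴/(8D³N_a) = (76.3×10³)(10.0⁴)/(8·75.0³·21) = 10.765 N/mm
U = ½kδ² = 0.5 × 10.765 × 34² = 6222.4 N·mm = 6.2224 J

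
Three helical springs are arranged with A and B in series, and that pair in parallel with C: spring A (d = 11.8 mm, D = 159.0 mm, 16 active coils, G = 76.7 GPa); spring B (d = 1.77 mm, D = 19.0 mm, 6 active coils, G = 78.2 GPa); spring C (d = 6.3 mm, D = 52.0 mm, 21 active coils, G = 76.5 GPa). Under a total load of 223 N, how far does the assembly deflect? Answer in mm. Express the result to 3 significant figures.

k_A = Gd⁴/(8D³N_a) = (76.7×10³)(11.8⁴)/(8·159.0³·16) = 2.8902 N/mm
k_B = Gd⁴/(8D³N_a) = (78.2×10³)(1.77⁴)/(8·19.0³·6) = 2.3313 N/mm
k_C = Gd⁴/(8D³N_a) = (76.5×10³)(6.3⁴)/(8·52.0³·21) = 5.1016 N/mm
Springs A,B series: k_AB = 1/(1/2.8902+1/2.3313) = 1.2904 N/mm; parallel with C: k_eq = 1.2904+5.1016 = 6.392 N/mm
δ = F/k_eq = 223/6.392 = 34.887 mm

34.9 mm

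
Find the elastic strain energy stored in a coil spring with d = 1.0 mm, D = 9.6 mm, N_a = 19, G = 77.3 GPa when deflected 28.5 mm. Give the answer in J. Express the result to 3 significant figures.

0.233 J

k = Gd⁴/(8D³N_a) = (77.3×10³)(1.0⁴)/(8·9.6³·19) = 0.57481 N/mm
U = ½kδ² = 0.5 × 0.57481 × 28.5² = 233.44 N·mm = 0.23344 J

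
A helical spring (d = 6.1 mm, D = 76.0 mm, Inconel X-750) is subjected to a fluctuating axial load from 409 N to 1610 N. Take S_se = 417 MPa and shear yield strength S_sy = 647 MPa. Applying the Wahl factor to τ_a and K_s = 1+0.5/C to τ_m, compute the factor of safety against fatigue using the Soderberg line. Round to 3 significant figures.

C = D/d = 76.0/6.1 = 12.4590; K_W = (4C−1)/(4C−4)+0.615/C = 1.1148; K_s = 1+0.5/C = 1.0401
F_a = (F_max−F_min)/2 = 600.5 N; F_m = (F_max+F_min)/2 = 1009.5 N
τ_a = K_W·8F_aD/(πd³) = 1.1148 × 512.01 = 570.79 MPa
τ_m = K_s·8F_mD/(πd³) = 1.0401 × 860.74 = 895.28 MPa
Soderberg: 1/n_f = τ_a/S_se + τ_m/S_sy = 570.79/417 + 895.28/647 = 1.36881 + 1.38374 = 2.7525
n_f = 1/2.7525 = 0.3633

0.363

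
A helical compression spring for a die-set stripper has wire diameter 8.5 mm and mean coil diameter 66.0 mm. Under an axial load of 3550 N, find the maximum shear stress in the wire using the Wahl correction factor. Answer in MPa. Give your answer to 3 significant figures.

1160 MPa

Spring index C = D/d = 66.0/8.5 = 7.7647
K_W = (4C−1)/(4C−4) + 0.615/C = 30.059/27.059 + 0.0792 = 1.1901
τ₀ = 8FD/(πd³) = 8·3550·66.0/(π·8.5³) = 1.8744e+06/1929.3 = 971.53 MPa
τ_max = K·τ₀ = 1.1901 × 971.53 = 1156.2 MPa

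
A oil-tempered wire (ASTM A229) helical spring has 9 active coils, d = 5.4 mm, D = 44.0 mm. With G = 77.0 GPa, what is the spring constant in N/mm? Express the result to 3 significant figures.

10.7 N/mm

k = Gd⁴/(8D³N_a) = (77.0×10³ × 5.4⁴) / (8 × 44.0³ × 9)
  = 6.54735e+07 / 6.13325e+06 = 10.675 N/mm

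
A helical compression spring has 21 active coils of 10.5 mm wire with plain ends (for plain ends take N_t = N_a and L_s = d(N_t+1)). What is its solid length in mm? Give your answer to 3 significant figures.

231 mm

plain ends: N_t = N_a = 21
L_s = d·(N_t+1) = 10.5 × 22 = 231 mm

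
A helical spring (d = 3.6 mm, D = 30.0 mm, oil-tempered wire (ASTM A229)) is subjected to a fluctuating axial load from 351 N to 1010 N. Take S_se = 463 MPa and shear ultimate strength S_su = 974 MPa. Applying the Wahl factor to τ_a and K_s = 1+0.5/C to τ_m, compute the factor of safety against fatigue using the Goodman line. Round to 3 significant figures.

0.387

C = D/d = 30.0/3.6 = 8.3333; K_W = (4C−1)/(4C−4)+0.615/C = 1.1761; K_s = 1+0.5/C = 1.0600
F_a = (F_max−F_min)/2 = 329.5 N; F_m = (F_max+F_min)/2 = 680.5 N
τ_a = K_W·8F_aD/(πd³) = 1.1761 × 539.52 = 634.52 MPa
τ_m = K_s·8F_mD/(πd³) = 1.0600 × 1114.2 = 1181.1 MPa
Goodman: 1/n_f = τ_a/S_se + τ_m/S_su = 634.52/463 + 1181.1/974 = 1.37045 + 1.21263 = 2.5831
n_f = 1/2.5831 = 0.3871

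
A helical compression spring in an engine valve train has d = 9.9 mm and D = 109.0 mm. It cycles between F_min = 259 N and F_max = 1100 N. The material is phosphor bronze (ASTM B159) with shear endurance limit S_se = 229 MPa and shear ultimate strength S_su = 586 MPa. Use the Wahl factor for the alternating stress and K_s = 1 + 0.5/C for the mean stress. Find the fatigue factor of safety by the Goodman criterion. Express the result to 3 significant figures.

1.06

C = D/d = 109.0/9.9 = 11.0101; K_W = (4C−1)/(4C−4)+0.615/C = 1.1308; K_s = 1+0.5/C = 1.0454
F_a = (F_max−F_min)/2 = 420.5 N; F_m = (F_max+F_min)/2 = 679.5 N
τ_a = K_W·8F_aD/(πd³) = 1.1308 × 120.29 = 136.02 MPa
τ_m = K_s·8F_mD/(πd³) = 1.0454 × 194.38 = 203.21 MPa
Goodman: 1/n_f = τ_a/S_se + τ_m/S_su = 136.02/229 + 203.21/586 = 0.59398 + 0.34677 = 0.94075
n_f = 1/0.94075 = 1.063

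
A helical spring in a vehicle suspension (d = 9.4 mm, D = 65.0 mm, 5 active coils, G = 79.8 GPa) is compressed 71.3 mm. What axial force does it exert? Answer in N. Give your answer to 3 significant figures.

4040 N

k = Gd⁴/(8D³N_a) = (79.8×10³)(9.4⁴)/(8·65.0³·5) = 56.717 N/mm
F = k·δ = 56.717 × 71.3 = 4043.9 N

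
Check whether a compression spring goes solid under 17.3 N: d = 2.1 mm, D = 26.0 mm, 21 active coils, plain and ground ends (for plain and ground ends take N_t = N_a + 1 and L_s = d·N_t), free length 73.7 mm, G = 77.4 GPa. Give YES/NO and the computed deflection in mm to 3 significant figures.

YES, δ = 33.9 mm

k = Gd⁴/(8D³N_a) = (77.4×10³)(2.1⁴)/(8·26.0³·21) = 0.50979 N/mm
N_t = 22; L_s = 2.1·22 = 46.2 mm; δ_solid = L₀ − L_s = 73.7 − 46.2 = 27.5 mm
δ = F/k = 17.3/0.50979 = 33.936 mm
δ ≥ δ_solid → spring goes solid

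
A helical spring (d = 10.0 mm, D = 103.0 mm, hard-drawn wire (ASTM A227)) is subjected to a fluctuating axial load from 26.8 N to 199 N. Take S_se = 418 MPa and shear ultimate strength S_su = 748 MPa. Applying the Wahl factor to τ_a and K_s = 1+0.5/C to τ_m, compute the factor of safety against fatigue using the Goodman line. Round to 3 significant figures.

C = D/d = 103.0/10.0 = 10.3000; K_W = (4C−1)/(4C−4)+0.615/C = 1.1404; K_s = 1+0.5/C = 1.0485
F_a = (F_max−F_min)/2 = 86.1 N; F_m = (F_max+F_min)/2 = 112.9 N
τ_a = K_W·8F_aD/(πd³) = 1.1404 × 22.583 = 25.753 MPa
τ_m = K_s·8F_mD/(πd³) = 1.0485 × 29.612 = 31.05 MPa
Goodman: 1/n_f = τ_a/S_se + τ_m/S_su = 25.753/418 + 31.05/748 = 0.06161 + 0.04151 = 0.10312
n_f = 1/0.10312 = 9.698

9.70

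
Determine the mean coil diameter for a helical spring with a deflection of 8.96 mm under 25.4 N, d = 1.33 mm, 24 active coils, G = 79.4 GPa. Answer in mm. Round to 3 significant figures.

Required rate k = F/δ = 25.4/8.96 = 2.8348 N/mm
D = (Gd⁴/(8N_a·k))^(1/3) = (79.4×10³·1.33⁴/(8·24·2.8348))^(1/3)
  = (456.457)^(1/3) = 7.6996 mm

7.70 mm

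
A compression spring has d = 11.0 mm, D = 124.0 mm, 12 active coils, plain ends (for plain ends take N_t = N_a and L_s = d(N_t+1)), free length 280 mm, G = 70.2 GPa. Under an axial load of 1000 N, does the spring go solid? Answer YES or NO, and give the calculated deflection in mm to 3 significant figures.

YES, δ = 178 mm

k = Gd⁴/(8D³N_a) = (70.2×10³)(11.0⁴)/(8·124.0³·12) = 5.6153 N/mm
N_t = 12; L_s = 11.0·13 = 143 mm; δ_solid = L₀ − L_s = 280 − 143 = 137 mm
δ = F/k = 1000/5.6153 = 178.09 mm
δ ≥ δ_solid → spring goes solid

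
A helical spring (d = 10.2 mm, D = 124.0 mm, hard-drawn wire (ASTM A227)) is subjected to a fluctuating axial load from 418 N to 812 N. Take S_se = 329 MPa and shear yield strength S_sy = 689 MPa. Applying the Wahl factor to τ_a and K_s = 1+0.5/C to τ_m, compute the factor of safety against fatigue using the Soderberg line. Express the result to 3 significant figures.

2.10

C = D/d = 124.0/10.2 = 12.1569; K_W = (4C−1)/(4C−4)+0.615/C = 1.1178; K_s = 1+0.5/C = 1.0411
F_a = (F_max−F_min)/2 = 197 N; F_m = (F_max+F_min)/2 = 615 N
τ_a = K_W·8F_aD/(πd³) = 1.1178 × 58.618 = 65.523 MPa
τ_m = K_s·8F_mD/(πd³) = 1.0411 × 182.99 = 190.52 MPa
Soderberg: 1/n_f = τ_a/S_se + τ_m/S_sy = 65.523/329 + 190.52/689 = 0.19916 + 0.27652 = 0.47568
n_f = 1/0.47568 = 2.102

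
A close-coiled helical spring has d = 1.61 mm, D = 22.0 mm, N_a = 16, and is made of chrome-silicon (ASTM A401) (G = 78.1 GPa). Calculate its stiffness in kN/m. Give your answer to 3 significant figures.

0.385 kN/m

k = Gd⁴/(8D³N_a) = (78.1×10³ × 1.61⁴) / (8 × 22.0³ × 16)
  = 524753 / 1.36294e+06 = 0.38501 N/mm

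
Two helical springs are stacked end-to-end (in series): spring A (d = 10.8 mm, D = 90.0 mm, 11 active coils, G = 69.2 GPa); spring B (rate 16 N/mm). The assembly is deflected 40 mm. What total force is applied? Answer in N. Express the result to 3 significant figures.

k_A = Gd⁴/(8D³N_a) = (69.2×10³)(10.8⁴)/(8·90.0³·11) = 14.675 N/mm
Series: 1/k_eq = 1/14.675 + 1/16 = 0.13064; k_eq = 7.6546 N/mm
F = k_eq·δ = 7.6546·40 = 306.18 N

306 N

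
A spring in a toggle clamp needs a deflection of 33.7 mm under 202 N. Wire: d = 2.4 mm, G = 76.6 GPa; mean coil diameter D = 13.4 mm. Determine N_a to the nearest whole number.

22

Required rate k = F/δ = 202/33.7 = 5.9941 N/mm
N_a = Gd⁴/(8D³k) = (76.6×10³ × 2.4⁴)/(8 × 13.4³ × 5.9941)
    = 2.5414e+06 / 115379 = 22.03 → 22 coils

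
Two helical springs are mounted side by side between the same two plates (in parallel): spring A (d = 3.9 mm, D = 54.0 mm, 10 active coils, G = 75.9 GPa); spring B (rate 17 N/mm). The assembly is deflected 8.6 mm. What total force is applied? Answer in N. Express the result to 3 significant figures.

k_A = Gd⁴/(8D³N_a) = (75.9×10³)(3.9⁴)/(8·54.0³·10) = 1.3939 N/mm
Parallel: k_eq = 1.3939 + 17 = 18.394 N/mm
F = k_eq·δ = 18.394·8.6 = 158.19 N

158 N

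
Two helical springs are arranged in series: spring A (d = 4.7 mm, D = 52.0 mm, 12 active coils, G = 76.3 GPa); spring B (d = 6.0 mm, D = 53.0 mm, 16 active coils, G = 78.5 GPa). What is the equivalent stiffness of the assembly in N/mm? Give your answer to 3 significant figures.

k_A = Gd⁴/(8D³N_a) = (76.3×10³)(4.7⁴)/(8·52.0³·12) = 2.7583 N/mm
k_B = Gd⁴/(8D³N_a) = (78.5×10³)(6.0⁴)/(8·53.0³·16) = 5.3387 N/mm
Series: 1/k_eq = 1/2.7583 + 1/5.3387 = 0.54986; k_eq = 1.8186 N/mm

1.82 N/mm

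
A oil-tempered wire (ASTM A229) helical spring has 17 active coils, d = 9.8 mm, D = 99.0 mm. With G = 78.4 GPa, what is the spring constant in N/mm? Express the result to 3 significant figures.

5.48 N/mm

k = Gd⁴/(8D³N_a) = (78.4×10³ × 9.8⁴) / (8 × 99.0³ × 17)
  = 7.23137e+08 / 1.31961e+08 = 5.4799 N/mm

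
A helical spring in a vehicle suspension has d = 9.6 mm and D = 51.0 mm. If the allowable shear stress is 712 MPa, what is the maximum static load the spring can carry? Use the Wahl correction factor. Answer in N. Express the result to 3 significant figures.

C = D/d = 51.0/9.6 = 5.3125
K_W = (4C−1)/(4C−4) + 0.615/C = 20.250/17.250 + 0.1158 = 1.2897
τ_max = K·8FD/(πd³) → F_max = τ_allow·πd³/(8DK)
F_max = 712·π·9.6³/(8·51.0·1.2897) = 1.979e+06/526.19 = 3761 N

3760 N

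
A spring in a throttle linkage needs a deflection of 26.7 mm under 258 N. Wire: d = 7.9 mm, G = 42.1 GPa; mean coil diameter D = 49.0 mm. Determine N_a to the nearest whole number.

Required rate k = F/δ = 258/26.7 = 9.6629 N/mm
N_a = Gd⁴/(8D³k) = (42.1×10³ × 7.9⁴)/(8 × 49.0³ × 9.6629)
    = 1.6398e+08 / 9.09466e+06 = 18.03 → 18 coils

18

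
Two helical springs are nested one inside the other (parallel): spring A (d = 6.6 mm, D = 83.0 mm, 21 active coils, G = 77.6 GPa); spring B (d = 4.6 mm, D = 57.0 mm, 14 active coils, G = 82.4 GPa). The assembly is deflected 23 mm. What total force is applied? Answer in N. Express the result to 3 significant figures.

76.2 N

k_A = Gd⁴/(8D³N_a) = (77.6×10³)(6.6⁴)/(8·83.0³·21) = 1.5328 N/mm
k_B = Gd⁴/(8D³N_a) = (82.4×10³)(4.6⁴)/(8·57.0³·14) = 1.7788 N/mm
Parallel: k_eq = 1.5328 + 1.7788 = 3.3116 N/mm
F = k_eq·δ = 3.3116·23 = 76.166 N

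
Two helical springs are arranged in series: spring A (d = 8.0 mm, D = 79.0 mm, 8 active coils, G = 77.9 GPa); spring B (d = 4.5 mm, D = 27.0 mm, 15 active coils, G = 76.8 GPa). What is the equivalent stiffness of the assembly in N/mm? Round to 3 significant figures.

5.75 N/mm

k_A = Gd⁴/(8D³N_a) = (77.9×10³)(8.0⁴)/(8·79.0³·8) = 10.112 N/mm
k_B = Gd⁴/(8D³N_a) = (76.8×10³)(4.5⁴)/(8·27.0³·15) = 13.333 N/mm
Series: 1/k_eq = 1/10.112 + 1/13.333 = 0.17389; k_eq = 5.7507 N/mm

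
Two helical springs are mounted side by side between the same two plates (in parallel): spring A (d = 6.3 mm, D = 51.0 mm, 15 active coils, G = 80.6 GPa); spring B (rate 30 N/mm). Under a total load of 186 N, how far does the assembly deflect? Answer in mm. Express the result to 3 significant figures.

k_A = Gd⁴/(8D³N_a) = (80.6×10³)(6.3⁴)/(8·51.0³·15) = 7.9764 N/mm
Parallel: k_eq = 7.9764 + 30 = 37.976 N/mm
δ = F/k_eq = 186/37.976 = 4.8978 mm

4.90 mm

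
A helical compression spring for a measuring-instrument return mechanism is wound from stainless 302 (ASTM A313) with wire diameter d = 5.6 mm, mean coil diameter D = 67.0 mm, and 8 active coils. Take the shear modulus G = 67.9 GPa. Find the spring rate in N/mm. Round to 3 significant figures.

3.47 N/mm

k = Gd⁴/(8D³N_a) = (67.9×10³ × 5.6⁴) / (8 × 67.0³ × 8)
  = 6.67762e+07 / 1.92488e+07 = 3.4691 N/mm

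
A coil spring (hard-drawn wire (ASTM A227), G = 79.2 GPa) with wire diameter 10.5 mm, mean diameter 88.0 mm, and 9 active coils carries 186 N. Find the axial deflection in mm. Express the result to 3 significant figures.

9.48 mm

k = Gd⁴/(8D³N_a) = (79.2×10³)(10.5⁴)/(8·88.0³·9) = 19.62 N/mm
δ = F/k = 186 / 19.62 = 9.4801 mm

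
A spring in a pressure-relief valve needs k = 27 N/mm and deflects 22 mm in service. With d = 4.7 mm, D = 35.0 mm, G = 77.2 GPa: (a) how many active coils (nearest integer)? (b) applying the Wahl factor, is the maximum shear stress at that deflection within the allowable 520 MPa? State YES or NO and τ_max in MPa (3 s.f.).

(a) 4 coils; (b) NO, τ_max = 622 MPa

N_a = Gd⁴/(8D³k) = (77.2×10³)(4.7⁴)/(8·35.0³·27) = 4.068 → N_a = 4
Actual rate k = Gd⁴/(8D³·4) = 27.457 N/mm
Working load F = kδ = 27.457·22 = 604.06 N
C = 35.0/4.7 = 7.4468; K_W = (4C−1)/(4C−4)+0.615/C = 1.1989
τ_max = K_W·8FD/(πd³) = 1.1989·518.55 = 621.7 MPa
τ_max > 520 MPa → exceeds allowable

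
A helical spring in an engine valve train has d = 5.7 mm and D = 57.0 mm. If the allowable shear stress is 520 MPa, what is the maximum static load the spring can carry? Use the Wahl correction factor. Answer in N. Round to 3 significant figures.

C = D/d = 57.0/5.7 = 10.0000
K_W = (4C−1)/(4C−4) + 0.615/C = 39.000/36.000 + 0.0615 = 1.1448
τ_max = K·8FD/(πd³) → F_max = τ_allow·πd³/(8DK)
F_max = 520·π·5.7³/(8·57.0·1.1448) = 3.0254e+05/522.04 = 579.52 N

580 N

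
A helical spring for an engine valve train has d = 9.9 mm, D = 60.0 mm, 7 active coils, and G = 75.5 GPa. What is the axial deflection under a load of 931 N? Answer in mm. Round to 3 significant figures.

k = Gd⁴/(8D³N_a) = (75.5×10³)(9.9⁴)/(8·60.0³·7) = 59.958 N/mm
δ = F/k = 931 / 59.958 = 15.528 mm

15.5 mm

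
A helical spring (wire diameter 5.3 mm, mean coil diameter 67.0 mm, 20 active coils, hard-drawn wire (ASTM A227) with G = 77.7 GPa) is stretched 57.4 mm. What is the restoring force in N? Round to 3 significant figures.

k = Gd⁴/(8D³N_a) = (77.7×10³)(5.3⁴)/(8·67.0³·20) = 1.274 N/mm
F = k·δ = 1.274 × 57.4 = 73.129 N

73.1 N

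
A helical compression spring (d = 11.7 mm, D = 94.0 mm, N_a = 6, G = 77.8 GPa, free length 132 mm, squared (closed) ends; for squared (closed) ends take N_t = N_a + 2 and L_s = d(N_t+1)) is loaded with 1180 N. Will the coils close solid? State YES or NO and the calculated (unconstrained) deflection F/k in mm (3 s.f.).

k = Gd⁴/(8D³N_a) = (77.8×10³)(11.7⁴)/(8·94.0³·6) = 36.568 N/mm
N_t = 8; L_s = 11.7·9 = 105.3 mm; δ_solid = L₀ − L_s = 132 − 105.3 = 26.7 mm
δ = F/k = 1180/36.568 = 32.269 mm
δ ≥ δ_solid → spring goes solid

YES, δ = 32.3 mm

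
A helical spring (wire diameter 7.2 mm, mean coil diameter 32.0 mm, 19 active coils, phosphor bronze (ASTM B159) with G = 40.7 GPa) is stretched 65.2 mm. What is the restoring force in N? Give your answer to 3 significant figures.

1430 N

k = Gd⁴/(8D³N_a) = (40.7×10³)(7.2⁴)/(8·32.0³·19) = 21.96 N/mm
F = k·δ = 21.96 × 65.2 = 1431.8 N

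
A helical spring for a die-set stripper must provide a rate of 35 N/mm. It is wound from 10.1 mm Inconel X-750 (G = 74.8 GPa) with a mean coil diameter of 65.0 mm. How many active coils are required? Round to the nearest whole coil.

10

N_a = Gd⁴/(8D³k) = (74.8×10³ × 10.1⁴)/(8 × 65.0³ × 35)
    = 7.78372e+08 / 7.6895e+07 = 10.12 → 10 coils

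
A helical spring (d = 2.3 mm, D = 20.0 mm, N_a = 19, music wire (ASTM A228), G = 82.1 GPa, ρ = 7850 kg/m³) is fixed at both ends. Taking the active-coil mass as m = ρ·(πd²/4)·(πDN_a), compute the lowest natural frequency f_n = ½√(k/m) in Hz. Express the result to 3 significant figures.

110 Hz

k = Gd⁴/(8D³N_a) = (82.1×10³)(2.3⁴)/(8·20.0³·19) = 1.8894 N/mm = 1889.4 N/m
Wire length L = πDN_a = π·20.0·19 = 1193.8 mm
m = ρ·(πd²/4)·L = 7850 × 4.1548×10⁻⁶ m² × 1.1938 m = 0.038936 kg
f_n = ½√(k/m) = 0.5·√(1889.4/0.038936) = 0.5·√(48526) = 110.14 Hz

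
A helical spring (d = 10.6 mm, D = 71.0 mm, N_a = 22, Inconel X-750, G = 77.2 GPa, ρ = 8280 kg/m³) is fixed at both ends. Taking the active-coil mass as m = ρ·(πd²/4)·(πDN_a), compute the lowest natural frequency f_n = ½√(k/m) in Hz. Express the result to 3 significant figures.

k = Gd⁴/(8D³N_a) = (77.2×10³)(10.6⁴)/(8·71.0³·22) = 15.472 N/mm = 15472 N/m
Wire length L = πDN_a = π·71.0·22 = 4907.2 mm
m = ρ·(πd²/4)·L = 8280 × 88.247×10⁻⁶ m² × 4.9072 m = 3.5856 kg
f_n = ½√(k/m) = 0.5·√(15472/3.5856) = 0.5·√(4315.1) = 32.845 Hz

32.8 Hz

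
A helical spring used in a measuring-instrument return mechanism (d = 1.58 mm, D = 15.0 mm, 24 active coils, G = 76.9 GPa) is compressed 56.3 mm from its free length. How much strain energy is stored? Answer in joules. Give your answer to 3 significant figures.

k = Gd⁴/(8D³N_a) = (76.9×10³)(1.58⁴)/(8·15.0³·24) = 0.73957 N/mm
U = ½kδ² = 0.5 × 0.73957 × 56.3² = 1172.1 N·mm = 1.1721 J

1.17 J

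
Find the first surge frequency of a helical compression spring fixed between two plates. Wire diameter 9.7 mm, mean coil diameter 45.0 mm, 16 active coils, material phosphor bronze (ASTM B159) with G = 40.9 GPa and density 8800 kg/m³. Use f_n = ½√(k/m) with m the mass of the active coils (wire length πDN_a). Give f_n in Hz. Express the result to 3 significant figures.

k = Gd⁴/(8D³N_a) = (40.9×10³)(9.7⁴)/(8·45.0³·16) = 31.043 N/mm = 31043 N/m
Wire length L = πDN_a = π·45.0·16 = 2261.9 mm
m = ρ·(πd²/4)·L = 8800 × 73.898×10⁻⁶ m² × 2.2619 m = 1.471 kg
f_n = ½√(k/m) = 0.5·√(31043/1.471) = 0.5·√(21104) = 72.636 Hz

72.6 Hz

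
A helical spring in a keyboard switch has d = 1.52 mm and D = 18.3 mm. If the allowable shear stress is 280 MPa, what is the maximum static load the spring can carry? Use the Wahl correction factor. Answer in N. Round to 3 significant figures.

C = D/d = 18.3/1.52 = 12.0395
K_W = (4C−1)/(4C−4) + 0.615/C = 47.158/44.158 + 0.0511 = 1.1190
τ_max = K·8FD/(πd³) → F_max = τ_allow·πd³/(8DK)
F_max = 280·π·1.52³/(8·18.3·1.1190) = 3089.1/163.82 = 18.856 N

18.9 N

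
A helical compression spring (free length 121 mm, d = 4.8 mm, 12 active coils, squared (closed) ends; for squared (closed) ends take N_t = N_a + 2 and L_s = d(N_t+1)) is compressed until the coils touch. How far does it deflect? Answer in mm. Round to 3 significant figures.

49.0 mm

N_t = 14; L_s = 4.8·15 = 72 mm
δ_solid = L₀ − L_s = 121 − 72 = 49 mm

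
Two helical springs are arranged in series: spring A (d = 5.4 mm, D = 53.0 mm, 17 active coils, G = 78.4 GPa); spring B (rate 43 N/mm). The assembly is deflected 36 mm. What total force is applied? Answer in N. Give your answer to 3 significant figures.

k_A = Gd⁴/(8D³N_a) = (78.4×10³)(5.4⁴)/(8·53.0³·17) = 3.2925 N/mm
Series: 1/k_eq = 1/3.2925 + 1/43 = 0.32698; k_eq = 3.0583 N/mm
F = k_eq·δ = 3.0583·36 = 110.1 N

110 N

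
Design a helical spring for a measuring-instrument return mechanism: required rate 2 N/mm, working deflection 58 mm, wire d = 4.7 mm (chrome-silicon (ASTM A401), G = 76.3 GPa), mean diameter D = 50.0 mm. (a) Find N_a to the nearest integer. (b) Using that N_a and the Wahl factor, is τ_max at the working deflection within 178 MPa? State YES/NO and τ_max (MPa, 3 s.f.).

N_a = Gd⁴/(8D³k) = (76.3×10³)(4.7⁴)/(8·50.0³·2) = 18.62 → N_a = 19
Actual rate k = Gd⁴/(8D³·19) = 1.9596 N/mm
Working load F = kδ = 1.9596·58 = 113.66 N
C = 50.0/4.7 = 10.6383; K_W = (4C−1)/(4C−4)+0.615/C = 1.1356
τ_max = K_W·8FD/(πd³) = 1.1356·139.38 = 158.29 MPa
τ_max ≤ 178 MPa → acceptable

(a) 19 coils; (b) YES, τ_max = 158 MPa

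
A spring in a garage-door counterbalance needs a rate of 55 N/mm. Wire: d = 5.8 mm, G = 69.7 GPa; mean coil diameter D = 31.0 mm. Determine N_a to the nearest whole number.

6

N_a = Gd⁴/(8D³k) = (69.7×10³ × 5.8⁴)/(8 × 31.0³ × 55)
    = 7.8876e+07 / 1.3108e+07 = 6.017 → 6 coils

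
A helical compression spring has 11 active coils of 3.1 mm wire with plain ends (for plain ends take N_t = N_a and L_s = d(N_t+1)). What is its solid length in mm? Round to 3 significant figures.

37.2 mm

plain ends: N_t = N_a = 11
L_s = d·(N_t+1) = 3.1 × 12 = 37.2 mm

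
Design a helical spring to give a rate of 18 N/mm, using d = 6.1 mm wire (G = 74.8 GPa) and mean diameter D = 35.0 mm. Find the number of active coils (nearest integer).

17

N_a = Gd⁴/(8D³k) = (74.8×10³ × 6.1⁴)/(8 × 35.0³ × 18)
    = 1.03567e+08 / 6.174e+06 = 16.77 → 17 coils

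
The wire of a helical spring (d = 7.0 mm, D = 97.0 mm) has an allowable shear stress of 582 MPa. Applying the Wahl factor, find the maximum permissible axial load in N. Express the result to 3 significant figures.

C = D/d = 97.0/7.0 = 13.8571
K_W = (4C−1)/(4C−4) + 0.615/C = 54.429/51.429 + 0.0444 = 1.1027
τ_max = K·8FD/(πd³) → F_max = τ_allow·πd³/(8DK)
F_max = 582·π·7.0³/(8·97.0·1.1027) = 6.2714e+05/855.71 = 732.9 N

733 N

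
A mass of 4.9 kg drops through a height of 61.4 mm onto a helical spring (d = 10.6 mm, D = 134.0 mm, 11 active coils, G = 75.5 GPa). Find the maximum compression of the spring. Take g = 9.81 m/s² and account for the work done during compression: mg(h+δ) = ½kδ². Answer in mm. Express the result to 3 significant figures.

k = Gd⁴/(8D³N_a) = (75.5×10³)(10.6⁴)/(8·134.0³·11) = 4.5017 N/mm
W = mg = 4.9 × 9.81 = 48.069 N
½kδ² − Wδ − Wh = 0 → δ = (W + √(W² + 2kWh))/k
δ = (48.069 + √(2310.6 + 26572.8))/4.5017 = (48.069 + 169.95)/4.5017 = 48.431 mm

48.4 mm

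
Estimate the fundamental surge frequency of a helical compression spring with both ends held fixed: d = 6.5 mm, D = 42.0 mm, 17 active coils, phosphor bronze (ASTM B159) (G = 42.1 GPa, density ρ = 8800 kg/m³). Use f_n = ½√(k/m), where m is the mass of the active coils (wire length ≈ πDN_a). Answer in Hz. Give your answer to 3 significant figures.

k = Gd⁴/(8D³N_a) = (42.1×10³)(6.5⁴)/(8·42.0³·17) = 7.4585 N/mm = 7458.5 N/m
Wire length L = πDN_a = π·42.0·17 = 2243.1 mm
m = ρ·(πd²/4)·L = 8800 × 33.183×10⁻⁶ m² × 2.2431 m = 0.65501 kg
f_n = ½√(k/m) = 0.5·√(7458.5/0.65501) = 0.5·√(11387) = 53.354 Hz

53.4 Hz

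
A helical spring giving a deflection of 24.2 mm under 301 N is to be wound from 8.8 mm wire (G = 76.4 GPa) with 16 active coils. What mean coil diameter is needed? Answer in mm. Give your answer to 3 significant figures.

66.0 mm

Required rate k = F/δ = 301/24.2 = 12.438 N/mm
D = (Gd⁴/(8N_a·k))^(1/3) = (76.4×10³·8.8⁴/(8·16·12.438))^(1/3)
  = (287782)^(1/3) = 66.0218 mm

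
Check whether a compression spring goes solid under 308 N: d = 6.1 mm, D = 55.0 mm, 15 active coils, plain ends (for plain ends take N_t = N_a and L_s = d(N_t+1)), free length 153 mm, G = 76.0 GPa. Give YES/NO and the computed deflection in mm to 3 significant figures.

YES, δ = 58.4 mm

k = Gd⁴/(8D³N_a) = (76.0×10³)(6.1⁴)/(8·55.0³·15) = 5.2706 N/mm
N_t = 15; L_s = 6.1·16 = 97.6 mm; δ_solid = L₀ − L_s = 153 − 97.6 = 55.4 mm
δ = F/k = 308/5.2706 = 58.437 mm
δ ≥ δ_solid → spring goes solid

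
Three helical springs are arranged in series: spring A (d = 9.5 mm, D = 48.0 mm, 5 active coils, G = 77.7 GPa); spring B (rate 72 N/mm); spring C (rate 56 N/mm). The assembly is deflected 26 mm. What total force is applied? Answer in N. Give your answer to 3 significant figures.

k_A = Gd⁴/(8D³N_a) = (77.7×10³)(9.5⁴)/(8·48.0³·5) = 143.06 N/mm
Series: 1/k_eq = 1/143.06 + 1/72 + 1/56 = 0.038736; k_eq = 25.816 N/mm
F = k_eq·δ = 25.816·26 = 671.21 N

671 N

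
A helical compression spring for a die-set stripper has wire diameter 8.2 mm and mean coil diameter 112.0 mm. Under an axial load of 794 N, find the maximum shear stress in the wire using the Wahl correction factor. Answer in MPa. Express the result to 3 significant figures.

Spring index C = D/d = 112.0/8.2 = 13.6585
K_W = (4C−1)/(4C−4) + 0.615/C = 53.634/50.634 + 0.0450 = 1.1043
τ₀ = 8FD/(πd³) = 8·794·112.0/(π·8.2³) = 711424/1732.2 = 410.71 MPa
τ_max = K·τ₀ = 1.1043 × 410.71 = 453.54 MPa

454 MPa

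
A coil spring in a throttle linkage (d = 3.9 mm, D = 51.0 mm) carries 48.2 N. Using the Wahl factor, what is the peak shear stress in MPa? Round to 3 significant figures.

117 MPa

Spring index C = D/d = 51.0/3.9 = 13.0769
K_W = (4C−1)/(4C−4) + 0.615/C = 51.308/48.308 + 0.0470 = 1.1091
τ₀ = 8FD/(πd³) = 8·48.2·51.0/(π·3.9³) = 19665.6/186.36 = 105.53 MPa
τ_max = K·τ₀ = 1.1091 × 105.53 = 117.04 MPa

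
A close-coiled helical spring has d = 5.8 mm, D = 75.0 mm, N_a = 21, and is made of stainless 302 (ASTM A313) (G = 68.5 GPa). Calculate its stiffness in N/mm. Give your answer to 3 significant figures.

k = Gd⁴/(8D³N_a) = (68.5×10³ × 5.8⁴) / (8 × 75.0³ × 21)
  = 7.7518e+07 / 7.0875e+07 = 1.0937 N/mm

1.09 N/mm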